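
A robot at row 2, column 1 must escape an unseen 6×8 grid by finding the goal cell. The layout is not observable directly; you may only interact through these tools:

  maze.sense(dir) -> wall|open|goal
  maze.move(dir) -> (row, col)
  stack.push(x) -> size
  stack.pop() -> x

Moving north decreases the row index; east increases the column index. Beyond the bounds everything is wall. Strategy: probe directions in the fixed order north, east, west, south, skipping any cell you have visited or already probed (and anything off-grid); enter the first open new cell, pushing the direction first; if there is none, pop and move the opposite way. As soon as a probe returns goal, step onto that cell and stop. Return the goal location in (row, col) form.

> maze.sense dir→north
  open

> stack.push x→north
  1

> maze.move dir→north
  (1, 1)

> maze.sense dir→north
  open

> stack.push x→north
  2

> maze.move dir→north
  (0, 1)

> maze.sense dir→east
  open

> stack.push x→east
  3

> maze.move dir→east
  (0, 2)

> maze.sense dir→east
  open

> stack.push x→east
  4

> maze.move dir→east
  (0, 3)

> maze.sense dir→east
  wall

> maze.sense dir→south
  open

> stack.push x→south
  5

> maze.move dir→south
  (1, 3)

> maze.sense dir→east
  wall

> maze.sense dir→west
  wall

> maze.sense dir→south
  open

> stack.push x→south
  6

> maze.move dir→south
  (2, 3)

> maze.sense dir→east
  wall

> maze.sense dir→west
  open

> stack.push x→west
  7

> maze.move dir→west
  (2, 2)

> maze.sense dir→south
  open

> stack.push x→south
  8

> maze.move dir→south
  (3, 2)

> maze.sense dir→east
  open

> stack.push x→east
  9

> maze.move dir→east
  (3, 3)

> maze.sense dir→east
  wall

> maze.sense dir→south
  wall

> stack.pop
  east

> maze.move dir→west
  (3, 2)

> maze.sense dir→west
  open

> stack.push x→west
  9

> maze.move dir→west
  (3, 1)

> maze.sense dir→west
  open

> stack.push x→west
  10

> maze.move dir→west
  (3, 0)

> maze.sense dir→north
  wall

> maze.sense dir→south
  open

> stack.push x→south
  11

> maze.move dir→south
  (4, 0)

> maze.sense dir→east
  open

> stack.push x→east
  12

> maze.move dir→east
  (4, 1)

> maze.sense dir→east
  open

> stack.push x→east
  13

> maze.move dir→east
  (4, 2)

> maze.sense dir→south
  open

> stack.push x→south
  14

> maze.move dir→south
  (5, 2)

> maze.sense dir→east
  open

> stack.push x→east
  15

> maze.move dir→east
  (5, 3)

> maze.sense dir→east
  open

> stack.push x→east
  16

> maze.move dir→east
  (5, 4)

> maze.sense dir→north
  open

> stack.push x→north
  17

> maze.move dir→north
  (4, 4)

> maze.sense dir→east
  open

> stack.push x→east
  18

> maze.move dir→east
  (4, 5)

> maze.sense dir→north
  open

> stack.push x→north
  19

> maze.move dir→north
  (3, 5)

> maze.sense dir→north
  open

> stack.push x→north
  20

> maze.move dir→north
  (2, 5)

> maze.sense dir→north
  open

> stack.push x→north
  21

> maze.move dir→north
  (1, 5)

> maze.sense dir→north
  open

> stack.push x→north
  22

> maze.move dir→north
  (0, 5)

> maze.sense dir→east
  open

> stack.push x→east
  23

> maze.move dir→east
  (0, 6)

> maze.sense dir→east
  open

> stack.push x→east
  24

> maze.move dir→east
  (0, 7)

> maze.sense dir→south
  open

> stack.push x→south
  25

> maze.move dir→south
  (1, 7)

> maze.sense dir→west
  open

> stack.push x→west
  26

> maze.move dir→west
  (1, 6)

> maze.sense dir→south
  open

> stack.push x→south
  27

> maze.move dir→south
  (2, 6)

> maze.sense dir→east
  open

> stack.push x→east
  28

> maze.move dir→east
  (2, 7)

> maze.sense dir→south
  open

> stack.push x→south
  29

> maze.move dir→south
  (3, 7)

> maze.sense dir→west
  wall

> maze.sense dir→south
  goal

> maze.move dir→south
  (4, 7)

Answer: (4, 7)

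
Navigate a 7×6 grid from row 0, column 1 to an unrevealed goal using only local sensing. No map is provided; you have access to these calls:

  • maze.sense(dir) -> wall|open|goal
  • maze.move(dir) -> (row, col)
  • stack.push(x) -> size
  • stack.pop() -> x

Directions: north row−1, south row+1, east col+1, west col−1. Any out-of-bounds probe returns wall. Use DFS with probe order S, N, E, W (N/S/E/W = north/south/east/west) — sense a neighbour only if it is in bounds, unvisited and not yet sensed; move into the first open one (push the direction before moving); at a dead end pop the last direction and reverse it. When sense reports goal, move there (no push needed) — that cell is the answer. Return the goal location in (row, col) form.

·→ sense(dir→south)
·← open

·→ push(x→south)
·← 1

·→ move(dir→south)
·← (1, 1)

·→ sense(dir→south)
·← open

·→ push(x→south)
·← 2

·→ move(dir→south)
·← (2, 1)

·→ sense(dir→south)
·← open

·→ push(x→south)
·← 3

·→ move(dir→south)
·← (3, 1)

·→ sense(dir→south)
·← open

·→ push(x→south)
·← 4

·→ move(dir→south)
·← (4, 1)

·→ sense(dir→south)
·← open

·→ push(x→south)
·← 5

·→ move(dir→south)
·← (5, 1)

·→ sense(dir→south)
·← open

·→ push(x→south)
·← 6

·→ move(dir→south)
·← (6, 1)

·→ sense(dir→east)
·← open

·→ push(x→east)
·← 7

·→ move(dir→east)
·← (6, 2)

·→ sense(dir→north)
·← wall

·→ sense(dir→east)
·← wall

·→ pop()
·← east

·→ move(dir→west)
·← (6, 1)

·→ sense(dir→west)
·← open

·→ push(x→west)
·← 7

·→ move(dir→west)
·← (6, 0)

·→ sense(dir→north)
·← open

·→ push(x→north)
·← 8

·→ move(dir→north)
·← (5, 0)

·→ sense(dir→north)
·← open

·→ push(x→north)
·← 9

·→ move(dir→north)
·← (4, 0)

·→ sense(dir→north)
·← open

·→ push(x→north)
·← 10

·→ move(dir→north)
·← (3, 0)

·→ sense(dir→north)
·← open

·→ push(x→north)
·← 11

·→ move(dir→north)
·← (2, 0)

·→ sense(dir→north)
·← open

·→ push(x→north)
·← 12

·→ move(dir→north)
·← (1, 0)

·→ sense(dir→north)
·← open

·→ push(x→north)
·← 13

·→ move(dir→north)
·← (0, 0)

·→ pop()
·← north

·→ move(dir→south)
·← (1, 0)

·→ pop()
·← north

·→ move(dir→south)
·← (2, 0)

·→ pop()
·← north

·→ move(dir→south)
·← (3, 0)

·→ pop()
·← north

·→ move(dir→south)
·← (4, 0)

·→ pop()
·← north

·→ move(dir→south)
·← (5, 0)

·→ pop()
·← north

·→ move(dir→south)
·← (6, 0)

·→ pop()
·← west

·→ move(dir→east)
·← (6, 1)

·→ pop()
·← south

·→ move(dir→north)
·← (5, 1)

·→ pop()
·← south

·→ move(dir→north)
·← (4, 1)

·→ sense(dir→east)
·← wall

·→ pop()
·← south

·→ move(dir→north)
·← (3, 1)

·→ sense(dir→east)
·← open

·→ push(x→east)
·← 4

·→ move(dir→east)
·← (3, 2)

·→ sense(dir→north)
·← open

·→ push(x→north)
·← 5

·→ move(dir→north)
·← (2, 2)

·→ sense(dir→north)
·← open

·→ push(x→north)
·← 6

·→ move(dir→north)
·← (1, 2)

·→ sense(dir→north)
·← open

·→ push(x→north)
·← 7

·→ move(dir→north)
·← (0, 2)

·→ sense(dir→east)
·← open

·→ push(x→east)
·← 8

·→ move(dir→east)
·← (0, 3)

·→ sense(dir→south)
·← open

·→ push(x→south)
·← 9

·→ move(dir→south)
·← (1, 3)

·→ sense(dir→south)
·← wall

·→ sense(dir→east)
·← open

·→ push(x→east)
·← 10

·→ move(dir→east)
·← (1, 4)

·→ sense(dir→south)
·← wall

·→ sense(dir→north)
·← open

·→ push(x→north)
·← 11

·→ move(dir→north)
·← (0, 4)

·→ sense(dir→east)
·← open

·→ push(x→east)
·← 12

·→ move(dir→east)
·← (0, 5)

·→ sense(dir→south)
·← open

·→ push(x→south)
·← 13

·→ move(dir→south)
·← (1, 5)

·→ sense(dir→south)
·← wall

·→ pop()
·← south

·→ move(dir→north)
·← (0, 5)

·→ pop()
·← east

·→ move(dir→west)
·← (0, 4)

·→ pop()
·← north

·→ move(dir→south)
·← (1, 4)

·→ pop()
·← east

·→ move(dir→west)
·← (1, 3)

·→ pop()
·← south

·→ move(dir→north)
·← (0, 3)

·→ pop()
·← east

·→ move(dir→west)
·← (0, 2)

·→ pop()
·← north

·→ move(dir→south)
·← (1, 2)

·→ pop()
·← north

·→ move(dir→south)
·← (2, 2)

·→ pop()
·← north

·→ move(dir→south)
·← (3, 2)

·→ sense(dir→east)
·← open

·→ push(x→east)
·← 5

·→ move(dir→east)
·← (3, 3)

·→ sense(dir→south)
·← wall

·→ sense(dir→east)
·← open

·→ push(x→east)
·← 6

·→ move(dir→east)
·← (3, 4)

·→ sense(dir→south)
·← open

·→ push(x→south)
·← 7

·→ move(dir→south)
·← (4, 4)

·→ sense(dir→south)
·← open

·→ push(x→south)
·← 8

·→ move(dir→south)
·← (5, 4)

·→ sense(dir→south)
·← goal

·→ move(dir→south)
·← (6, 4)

Answer: (6, 4)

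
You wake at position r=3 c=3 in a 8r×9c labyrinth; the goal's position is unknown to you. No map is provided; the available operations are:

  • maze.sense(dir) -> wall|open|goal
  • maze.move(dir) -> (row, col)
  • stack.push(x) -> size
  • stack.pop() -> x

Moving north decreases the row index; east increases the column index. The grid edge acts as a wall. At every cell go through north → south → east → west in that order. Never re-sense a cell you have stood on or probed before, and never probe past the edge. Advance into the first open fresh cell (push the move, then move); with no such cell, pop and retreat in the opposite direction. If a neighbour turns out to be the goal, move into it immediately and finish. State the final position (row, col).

% maze.sense north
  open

% stack.push north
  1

% maze.move north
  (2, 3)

% maze.sense north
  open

% stack.push north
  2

% maze.move north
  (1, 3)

% maze.sense north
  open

% stack.push north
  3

% maze.move north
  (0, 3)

% maze.sense east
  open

% stack.push east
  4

% maze.move east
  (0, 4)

% maze.sense south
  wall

% maze.sense east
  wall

% stack.pop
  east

% maze.move west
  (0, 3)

% maze.sense west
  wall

% stack.pop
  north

% maze.move south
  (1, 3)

% maze.sense west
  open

% stack.push west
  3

% maze.move west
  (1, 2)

% maze.sense south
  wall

% maze.sense west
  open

% stack.push west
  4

% maze.move west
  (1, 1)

% maze.sense north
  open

% stack.push north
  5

% maze.move north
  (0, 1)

% maze.sense west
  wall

% stack.pop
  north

% maze.move south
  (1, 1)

% maze.sense south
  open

% stack.push south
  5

% maze.move south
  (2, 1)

% maze.sense south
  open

% stack.push south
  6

% maze.move south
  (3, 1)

% maze.sense south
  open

% stack.push south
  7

% maze.move south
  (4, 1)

% maze.sense south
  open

% stack.push south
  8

% maze.move south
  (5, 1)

% maze.sense south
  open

% stack.push south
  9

% maze.move south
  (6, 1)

% maze.sense south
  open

% stack.push south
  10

% maze.move south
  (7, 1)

% maze.sense east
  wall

% maze.sense west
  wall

% stack.pop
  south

% maze.move north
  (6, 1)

% maze.sense east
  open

% stack.push east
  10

% maze.move east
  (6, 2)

% maze.sense north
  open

% stack.push north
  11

% maze.move north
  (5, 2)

% maze.sense north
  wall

% maze.sense east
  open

% stack.push east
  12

% maze.move east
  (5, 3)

% maze.sense north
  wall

% maze.sense south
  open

% stack.push south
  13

% maze.move south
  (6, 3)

% maze.sense south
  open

% stack.push south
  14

% maze.move south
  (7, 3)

% maze.sense east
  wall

% stack.pop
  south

% maze.move north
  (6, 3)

% maze.sense east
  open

% stack.push east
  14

% maze.move east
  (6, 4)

% maze.sense north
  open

% stack.push north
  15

% maze.move north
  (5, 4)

% maze.sense north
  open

% stack.push north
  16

% maze.move north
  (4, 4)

% maze.sense north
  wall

% maze.sense east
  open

% stack.push east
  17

% maze.move east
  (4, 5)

% maze.sense north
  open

% stack.push north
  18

% maze.move north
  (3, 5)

% maze.sense north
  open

% stack.push north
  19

% maze.move north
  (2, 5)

% maze.sense north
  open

% stack.push north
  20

% maze.move north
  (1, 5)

% maze.sense east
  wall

% stack.pop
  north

% maze.move south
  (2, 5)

% maze.sense east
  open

% stack.push east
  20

% maze.move east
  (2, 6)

% maze.sense south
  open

% stack.push south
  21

% maze.move south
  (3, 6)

% maze.sense south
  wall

% maze.sense east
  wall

% stack.pop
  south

% maze.move north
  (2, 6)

% maze.sense east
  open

% stack.push east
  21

% maze.move east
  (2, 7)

% maze.sense north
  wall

% maze.sense east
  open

% stack.push east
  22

% maze.move east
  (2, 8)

% maze.sense north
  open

% stack.push north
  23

% maze.move north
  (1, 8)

% maze.sense north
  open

% stack.push north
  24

% maze.move north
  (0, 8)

% maze.sense west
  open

% stack.push west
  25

% maze.move west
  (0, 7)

% maze.sense west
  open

% stack.push west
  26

% maze.move west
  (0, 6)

% stack.pop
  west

% maze.move east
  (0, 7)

% stack.pop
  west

% maze.move east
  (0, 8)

% stack.pop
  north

% maze.move south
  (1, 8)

% stack.pop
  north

% maze.move south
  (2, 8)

% maze.sense south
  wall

% stack.pop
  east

% maze.move west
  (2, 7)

% stack.pop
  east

% maze.move west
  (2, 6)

% stack.pop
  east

% maze.move west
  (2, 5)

% maze.sense west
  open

% stack.push west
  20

% maze.move west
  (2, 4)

% stack.pop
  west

% maze.move east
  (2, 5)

% stack.pop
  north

% maze.move south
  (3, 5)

% stack.pop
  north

% maze.move south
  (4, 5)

% maze.sense south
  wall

% stack.pop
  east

% maze.move west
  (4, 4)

% stack.pop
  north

% maze.move south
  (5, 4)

% stack.pop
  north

% maze.move south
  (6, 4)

% maze.sense east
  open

% stack.push east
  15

% maze.move east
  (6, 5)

% maze.sense south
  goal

% maze.move south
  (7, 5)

Answer: (7, 5)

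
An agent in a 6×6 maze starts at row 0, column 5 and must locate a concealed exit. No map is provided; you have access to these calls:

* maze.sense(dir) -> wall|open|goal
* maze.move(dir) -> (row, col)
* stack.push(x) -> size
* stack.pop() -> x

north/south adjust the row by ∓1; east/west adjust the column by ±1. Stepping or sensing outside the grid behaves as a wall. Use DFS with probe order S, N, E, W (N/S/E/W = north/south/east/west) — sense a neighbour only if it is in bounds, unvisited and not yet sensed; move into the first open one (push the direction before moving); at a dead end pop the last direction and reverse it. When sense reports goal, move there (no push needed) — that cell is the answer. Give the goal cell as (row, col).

% maze.sense south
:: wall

% maze.sense west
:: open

% stack.push west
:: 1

% maze.move west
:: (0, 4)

% maze.sense south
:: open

% stack.push south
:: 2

% maze.move south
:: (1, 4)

% maze.sense south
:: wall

% maze.sense west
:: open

% stack.push west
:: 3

% maze.move west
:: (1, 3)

% maze.sense south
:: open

% stack.push south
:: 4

% maze.move south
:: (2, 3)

% maze.sense south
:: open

% stack.push south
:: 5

% maze.move south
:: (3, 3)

% maze.sense south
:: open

% stack.push south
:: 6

% maze.move south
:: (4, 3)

% maze.sense south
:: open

% stack.push south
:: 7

% maze.move south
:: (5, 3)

% maze.sense east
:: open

% stack.push east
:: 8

% maze.move east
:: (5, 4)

% maze.sense north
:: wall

% maze.sense east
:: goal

% maze.move east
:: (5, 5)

Answer: (5, 5)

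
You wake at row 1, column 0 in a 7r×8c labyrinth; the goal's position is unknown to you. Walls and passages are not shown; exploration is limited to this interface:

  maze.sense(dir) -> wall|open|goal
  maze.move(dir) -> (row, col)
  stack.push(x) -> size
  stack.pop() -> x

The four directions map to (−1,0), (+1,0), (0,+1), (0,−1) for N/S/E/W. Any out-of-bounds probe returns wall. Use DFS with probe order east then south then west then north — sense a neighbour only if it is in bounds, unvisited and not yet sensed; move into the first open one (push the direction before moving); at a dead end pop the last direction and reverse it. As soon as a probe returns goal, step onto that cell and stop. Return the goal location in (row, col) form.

Then maze.sense using dir='east', and observe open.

I invoke stack.push using x='east', and observe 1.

Now I run maze.move using dir='east', and observe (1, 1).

Calling maze.sense using dir='east', : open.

I use stack.push using x='east', yielding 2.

Next I call maze.move using dir='east', which returns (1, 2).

Invoking maze.sense using dir='east', — result: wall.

I call maze.sense using dir='south', yielding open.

I use stack.push using x='south', and see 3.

Now I run maze.move using dir='south', → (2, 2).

Then maze.sense using dir='east', — result: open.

Invoking stack.push using x='east', giving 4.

Now I run maze.move using dir='east', → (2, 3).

Now I run maze.sense using dir='east', giving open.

Next I call stack.push using x='east', giving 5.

Calling maze.move using dir='east', and observe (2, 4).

I call maze.sense using dir='east', and get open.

Next I call stack.push using x='east', yielding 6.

I call maze.move using dir='east', → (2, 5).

I call maze.sense using dir='east', — result: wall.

Next I call maze.sense using dir='south', yielding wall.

Next I call maze.sense using dir='north', and get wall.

I invoke stack.pop(), → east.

Using maze.move using dir='west', giving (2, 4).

Next I call maze.sense using dir='south', which returns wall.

I call maze.sense using dir='north', giving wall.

I use stack.pop(), and get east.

Calling maze.move using dir='west', and observe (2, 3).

Invoking maze.sense using dir='south', giving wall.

I call stack.pop, which returns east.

Using maze.move using dir='west', and observe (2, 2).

Next I call maze.sense using dir='south', which returns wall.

I invoke maze.sense using dir='west', — result: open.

Then stack.push using x='west', and get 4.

Invoking maze.move using dir='west', which returns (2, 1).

I use maze.sense using dir='south', and see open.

I call stack.push using x='south', — result: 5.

Now I run maze.move using dir='south', → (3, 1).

I try maze.sense using dir='south', → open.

I invoke stack.push using x='south', and get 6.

I run maze.move using dir='south', and see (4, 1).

Now I run maze.sense using dir='east', and get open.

Next I call stack.push using x='east', which returns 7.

Then maze.move using dir='east', yielding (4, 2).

Invoking maze.sense using dir='east', which returns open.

I invoke stack.push using x='east', and see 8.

Then maze.move using dir='east', : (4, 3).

Now I run maze.sense using dir='east', — result: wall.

I try maze.sense using dir='south', — result: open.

Now I run stack.push using x='south', — result: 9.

Calling maze.move using dir='south', : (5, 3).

I use maze.sense using dir='east', yielding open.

Using stack.push using x='east', : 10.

I call maze.move using dir='east', → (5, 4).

I run maze.sense using dir='east', and observe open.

I invoke stack.push using x='east', giving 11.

I use maze.move using dir='east', and see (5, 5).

Next I call maze.sense using dir='east', and see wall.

Then maze.sense using dir='south', — result: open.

Invoking stack.push using x='south', : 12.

Invoking maze.move using dir='south', and see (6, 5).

Now I run maze.sense using dir='east', which returns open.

I try stack.push using x='east', → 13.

Now I run maze.move using dir='east', which returns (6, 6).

I use maze.sense using dir='east', and observe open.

I try stack.push using x='east', which returns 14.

Then maze.move using dir='east', yielding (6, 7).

I use maze.sense using dir='north', which returns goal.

Calling maze.move using dir='north', giving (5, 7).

Answer: (5, 7)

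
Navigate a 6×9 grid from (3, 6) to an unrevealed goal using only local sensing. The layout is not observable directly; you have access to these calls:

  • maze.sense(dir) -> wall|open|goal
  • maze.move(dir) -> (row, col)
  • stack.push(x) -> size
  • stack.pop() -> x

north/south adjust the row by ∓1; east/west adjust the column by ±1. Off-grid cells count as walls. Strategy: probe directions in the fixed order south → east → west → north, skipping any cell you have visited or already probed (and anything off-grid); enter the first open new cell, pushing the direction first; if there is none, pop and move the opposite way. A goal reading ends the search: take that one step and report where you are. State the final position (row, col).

I run sense with dir=south, and see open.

I try push with x=south, giving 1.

I run move with dir=south, → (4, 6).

Invoking sense with dir=south, which returns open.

Calling push with x=south, and see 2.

I run move with dir=south, yielding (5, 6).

I try sense with dir=east, and get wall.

Calling sense with dir=west, and get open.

Now I run push with x=west, which returns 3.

Invoking move with dir=west, — result: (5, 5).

Now I run sense with dir=west, yielding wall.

I use sense with dir=north, which returns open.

I call push with x=north, and see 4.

I invoke move with dir=north, and see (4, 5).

I try sense with dir=west, and see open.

Next I call push with x=west, and observe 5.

Next I call move with dir=west, which returns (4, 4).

Now I run sense with dir=west, and observe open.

I run push with x=west, and observe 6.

Invoking move with dir=west, : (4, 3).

I use sense with dir=south, yielding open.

Invoking push with x=south, and observe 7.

Now I run move with dir=south, — result: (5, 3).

Invoking sense with dir=west, and see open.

I use push with x=west, — result: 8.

Now I run move with dir=west, — result: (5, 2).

Next I call sense with dir=west, : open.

Now I run push with x=west, and observe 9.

Now I run move with dir=west, and see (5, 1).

I run sense with dir=west, → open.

I use push with x=west, and observe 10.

Now I run move with dir=west, which returns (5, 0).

I use sense with dir=north, → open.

Then push with x=north, → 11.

I try move with dir=north, — result: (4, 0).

I invoke sense with dir=east, and observe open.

Then push with x=east, and see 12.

I call move with dir=east, and get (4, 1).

I invoke sense with dir=east, → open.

Then push with x=east, yielding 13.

Calling move with dir=east, and get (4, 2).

Now I run sense with dir=north, giving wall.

I use pop, giving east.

I call move with dir=west, and observe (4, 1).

Using sense with dir=north, yielding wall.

Then pop, which returns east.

Now I run move with dir=west, : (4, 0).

I try sense with dir=north, and observe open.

I call push with x=north, which returns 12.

Now I run move with dir=north, giving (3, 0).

Calling sense with dir=north, — result: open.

Next I call push with x=north, which returns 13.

I run move with dir=north, yielding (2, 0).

I use sense with dir=east, → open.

I call push with x=east, and get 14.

Calling move with dir=east, → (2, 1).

Then sense with dir=east, yielding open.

I try push with x=east, → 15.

Next I call move with dir=east, and get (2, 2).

I invoke sense with dir=east, and observe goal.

Then move with dir=east, yielding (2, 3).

Answer: (2, 3)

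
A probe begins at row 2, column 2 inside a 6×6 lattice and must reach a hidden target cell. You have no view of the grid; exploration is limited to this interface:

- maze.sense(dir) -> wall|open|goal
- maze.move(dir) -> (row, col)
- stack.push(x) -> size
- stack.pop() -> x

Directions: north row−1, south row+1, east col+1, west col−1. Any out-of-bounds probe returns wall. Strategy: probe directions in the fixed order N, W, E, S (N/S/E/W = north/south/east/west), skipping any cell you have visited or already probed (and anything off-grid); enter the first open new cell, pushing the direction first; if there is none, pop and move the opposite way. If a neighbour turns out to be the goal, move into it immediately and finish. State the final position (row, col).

;; maze.sense(north) ~> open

;; stack.push(north) ~> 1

;; maze.move(north) ~> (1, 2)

;; maze.sense(north) ~> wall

;; maze.sense(west) ~> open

;; stack.push(west) ~> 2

;; maze.move(west) ~> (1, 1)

;; maze.sense(north) ~> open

;; stack.push(north) ~> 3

;; maze.move(north) ~> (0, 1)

;; maze.sense(west) ~> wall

;; stack.pop() ~> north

;; maze.move(south) ~> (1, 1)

;; maze.sense(west) ~> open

;; stack.push(west) ~> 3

;; maze.move(west) ~> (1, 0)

;; maze.sense(south) ~> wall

;; stack.pop() ~> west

;; maze.move(east) ~> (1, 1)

;; maze.sense(south) ~> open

;; stack.push(south) ~> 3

;; maze.move(south) ~> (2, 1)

;; maze.sense(south) ~> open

;; stack.push(south) ~> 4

;; maze.move(south) ~> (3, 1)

;; maze.sense(west) ~> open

;; stack.push(west) ~> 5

;; maze.move(west) ~> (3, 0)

;; maze.sense(south) ~> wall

;; stack.pop() ~> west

;; maze.move(east) ~> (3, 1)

;; maze.sense(east) ~> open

;; stack.push(east) ~> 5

;; maze.move(east) ~> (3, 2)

;; maze.sense(east) ~> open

;; stack.push(east) ~> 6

;; maze.move(east) ~> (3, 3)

;; maze.sense(north) ~> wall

;; maze.sense(east) ~> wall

;; maze.sense(south) ~> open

;; stack.push(south) ~> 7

;; maze.move(south) ~> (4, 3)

;; maze.sense(west) ~> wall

;; maze.sense(east) ~> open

;; stack.push(east) ~> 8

;; maze.move(east) ~> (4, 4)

;; maze.sense(east) ~> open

;; stack.push(east) ~> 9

;; maze.move(east) ~> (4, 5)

;; maze.sense(north) ~> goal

;; maze.move(north) ~> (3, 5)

Answer: (3, 5)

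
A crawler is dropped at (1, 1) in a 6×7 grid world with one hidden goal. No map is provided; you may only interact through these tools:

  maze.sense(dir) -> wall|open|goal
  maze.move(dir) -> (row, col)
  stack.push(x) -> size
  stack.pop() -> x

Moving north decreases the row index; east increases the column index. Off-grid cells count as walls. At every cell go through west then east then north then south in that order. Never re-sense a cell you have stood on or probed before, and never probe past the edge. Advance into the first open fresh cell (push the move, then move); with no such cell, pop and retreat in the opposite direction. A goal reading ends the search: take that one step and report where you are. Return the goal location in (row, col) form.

I try maze.sense on dir: west, and get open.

Invoking stack.push on x: west, giving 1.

Then maze.move on dir: west, → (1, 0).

I run maze.sense on dir: north, : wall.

I use maze.sense on dir: south, giving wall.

Invoking stack.pop(), which returns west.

Invoking maze.move on dir: east, → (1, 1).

I call maze.sense on dir: east, giving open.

I use stack.push on x: east, → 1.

I call maze.move on dir: east, yielding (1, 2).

Next I call maze.sense on dir: east, and see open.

Next I call stack.push on x: east, which returns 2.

I call maze.move on dir: east, — result: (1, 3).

I run maze.sense on dir: east, and get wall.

I invoke maze.sense on dir: north, and see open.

Next I call stack.push on x: north, and get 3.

Calling maze.move on dir: north, — result: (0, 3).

I use maze.sense on dir: west, : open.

Using stack.push on x: west, yielding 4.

I invoke maze.move on dir: west, — result: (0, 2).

I call maze.sense on dir: west, and observe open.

I use stack.push on x: west, and observe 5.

I invoke maze.move on dir: west, → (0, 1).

Now I run stack.pop(), : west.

I invoke maze.move on dir: east, which returns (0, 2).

Then stack.pop, giving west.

I call maze.move on dir: east, : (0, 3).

I invoke maze.sense on dir: east, and see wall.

I call stack.pop(), → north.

I try maze.move on dir: south, and get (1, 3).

I run maze.sense on dir: south, : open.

I call stack.push on x: south, — result: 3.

I call maze.move on dir: south, : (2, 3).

Calling maze.sense on dir: west, which returns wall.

Calling maze.sense on dir: east, yielding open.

I run stack.push on x: east, — result: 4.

Now I run maze.move on dir: east, which returns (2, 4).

Next I call maze.sense on dir: east, yielding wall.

Then maze.sense on dir: south, → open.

Calling stack.push on x: south, yielding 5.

Next I call maze.move on dir: south, → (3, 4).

Calling maze.sense on dir: west, giving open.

Now I run stack.push on x: west, and observe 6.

Then maze.move on dir: west, → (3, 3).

Using maze.sense on dir: west, yielding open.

Then stack.push on x: west, yielding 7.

Then maze.move on dir: west, which returns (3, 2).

I use maze.sense on dir: west, giving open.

I invoke stack.push on x: west, yielding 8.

Now I run maze.move on dir: west, : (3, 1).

Now I run maze.sense on dir: west, giving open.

I use stack.push on x: west, and see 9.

Next I call maze.move on dir: west, → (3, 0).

I use maze.sense on dir: south, — result: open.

Invoking stack.push on x: south, → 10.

Calling maze.move on dir: south, giving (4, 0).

I use maze.sense on dir: east, and get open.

I run stack.push on x: east, and observe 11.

Using maze.move on dir: east, : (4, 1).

Next I call maze.sense on dir: east, and see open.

I call stack.push on x: east, giving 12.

Invoking maze.move on dir: east, giving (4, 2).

Now I run maze.sense on dir: east, and see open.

I run stack.push on x: east, — result: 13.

Then maze.move on dir: east, which returns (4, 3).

I call maze.sense on dir: east, → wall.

Calling maze.sense on dir: south, and get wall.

I invoke stack.pop, yielding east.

I use maze.move on dir: west, yielding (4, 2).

I run maze.sense on dir: south, → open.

Then stack.push on x: south, yielding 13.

I invoke maze.move on dir: south, and see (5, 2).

Next I call maze.sense on dir: west, giving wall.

Then stack.pop(), : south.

I use maze.move on dir: north, and get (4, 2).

Invoking stack.pop(), giving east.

Calling maze.move on dir: west, : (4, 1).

I try stack.pop, : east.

I try maze.move on dir: west, → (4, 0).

Calling maze.sense on dir: south, and see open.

Next I call stack.push on x: south, and get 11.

I run maze.move on dir: south, and get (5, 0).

Then stack.pop, — result: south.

I invoke maze.move on dir: north, yielding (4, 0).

Calling stack.pop, giving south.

Then maze.move on dir: north, and get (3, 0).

Using stack.pop, giving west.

Then maze.move on dir: east, and observe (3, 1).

I run maze.sense on dir: north, and see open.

Invoking stack.push on x: north, which returns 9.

Calling maze.move on dir: north, giving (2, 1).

I run stack.pop, — result: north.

Then maze.move on dir: south, and observe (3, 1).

Invoking stack.pop(), and get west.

I try maze.move on dir: east, and get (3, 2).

Then stack.pop, which returns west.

I use maze.move on dir: east, which returns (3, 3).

I run stack.pop(), which returns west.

I invoke maze.move on dir: east, and observe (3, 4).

I call maze.sense on dir: east, which returns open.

Invoking stack.push on x: east, and observe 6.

I run maze.move on dir: east, — result: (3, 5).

Invoking maze.sense on dir: east, → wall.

I run maze.sense on dir: south, which returns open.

Then stack.push on x: south, — result: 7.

Using maze.move on dir: south, and see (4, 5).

Now I run maze.sense on dir: east, and see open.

Invoking stack.push on x: east, and see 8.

Now I run maze.move on dir: east, which returns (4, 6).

I invoke maze.sense on dir: south, and see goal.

Using maze.move on dir: south, : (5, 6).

Answer: (5, 6)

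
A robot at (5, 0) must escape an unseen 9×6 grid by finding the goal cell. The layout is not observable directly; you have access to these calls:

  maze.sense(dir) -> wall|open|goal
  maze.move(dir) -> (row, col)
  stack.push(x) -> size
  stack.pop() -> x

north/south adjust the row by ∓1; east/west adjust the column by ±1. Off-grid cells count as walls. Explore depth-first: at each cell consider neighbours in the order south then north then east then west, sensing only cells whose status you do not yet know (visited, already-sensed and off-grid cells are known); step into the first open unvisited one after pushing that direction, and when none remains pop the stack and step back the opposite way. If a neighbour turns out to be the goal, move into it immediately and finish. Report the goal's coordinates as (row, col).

I invoke maze.sense on dir=south, and get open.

Invoking stack.push on x=south, giving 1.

I call maze.move on dir=south, and see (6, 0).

Invoking maze.sense on dir=south, and get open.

I call stack.push on x=south, → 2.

I try maze.move on dir=south, → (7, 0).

Next I call maze.sense on dir=south, which returns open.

I use stack.push on x=south, : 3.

Now I run maze.move on dir=south, giving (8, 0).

I invoke maze.sense on dir=east, yielding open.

I invoke stack.push on x=east, giving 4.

I run maze.move on dir=east, which returns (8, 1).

I invoke maze.sense on dir=north, and observe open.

Invoking stack.push on x=north, → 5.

Next I call maze.move on dir=north, — result: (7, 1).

Invoking maze.sense on dir=north, which returns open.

I try stack.push on x=north, : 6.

I use maze.move on dir=north, → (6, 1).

I run maze.sense on dir=north, : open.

I try stack.push on x=north, → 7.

Now I run maze.move on dir=north, — result: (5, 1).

Next I call maze.sense on dir=north, : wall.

I try maze.sense on dir=east, and get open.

I try stack.push on x=east, — result: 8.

I run maze.move on dir=east, and see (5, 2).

I run maze.sense on dir=south, and see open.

I invoke stack.push on x=south, and get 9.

I invoke maze.move on dir=south, giving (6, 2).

Next I call maze.sense on dir=south, which returns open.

I use stack.push on x=south, yielding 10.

I try maze.move on dir=south, which returns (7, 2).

Then maze.sense on dir=south, and observe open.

I try stack.push on x=south, giving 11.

I try maze.move on dir=south, and observe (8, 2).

I call maze.sense on dir=east, and get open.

Calling stack.push on x=east, : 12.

Calling maze.move on dir=east, and get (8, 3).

I run maze.sense on dir=north, yielding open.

Then stack.push on x=north, yielding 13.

I run maze.move on dir=north, → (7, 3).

Calling maze.sense on dir=north, and get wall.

Using maze.sense on dir=east, and observe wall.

I run stack.pop, and get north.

Invoking maze.move on dir=south, and get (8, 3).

I run maze.sense on dir=east, which returns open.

Invoking stack.push on x=east, and observe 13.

I run maze.move on dir=east, and observe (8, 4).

Now I run maze.sense on dir=east, giving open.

I call stack.push on x=east, — result: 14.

I use maze.move on dir=east, giving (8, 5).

I try maze.sense on dir=north, yielding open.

Then stack.push on x=north, → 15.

I use maze.move on dir=north, and observe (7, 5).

Invoking maze.sense on dir=north, and get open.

I use stack.push on x=north, and get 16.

I use maze.move on dir=north, yielding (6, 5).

I try maze.sense on dir=north, → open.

Now I run stack.push on x=north, which returns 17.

Now I run maze.move on dir=north, and observe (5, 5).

Now I run maze.sense on dir=north, — result: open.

I try stack.push on x=north, giving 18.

Invoking maze.move on dir=north, and see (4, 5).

Then maze.sense on dir=north, → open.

I invoke stack.push on x=north, → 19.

Now I run maze.move on dir=north, and observe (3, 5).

Now I run maze.sense on dir=north, : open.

Then stack.push on x=north, giving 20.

I call maze.move on dir=north, and observe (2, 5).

Calling maze.sense on dir=north, and observe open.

I invoke stack.push on x=north, → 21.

Now I run maze.move on dir=north, which returns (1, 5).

Now I run maze.sense on dir=north, which returns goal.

I use maze.move on dir=north, — result: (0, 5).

Answer: (0, 5)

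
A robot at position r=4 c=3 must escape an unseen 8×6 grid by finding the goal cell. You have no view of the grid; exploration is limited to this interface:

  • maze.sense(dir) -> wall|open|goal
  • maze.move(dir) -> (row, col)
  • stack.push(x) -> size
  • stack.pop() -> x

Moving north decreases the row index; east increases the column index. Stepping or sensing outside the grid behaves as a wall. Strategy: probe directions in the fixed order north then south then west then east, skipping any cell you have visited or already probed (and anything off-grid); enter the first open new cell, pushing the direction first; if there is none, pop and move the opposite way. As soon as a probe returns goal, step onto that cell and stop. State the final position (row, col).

% maze.sense dir=north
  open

% stack.push x=north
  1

% maze.move dir=north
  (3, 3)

% maze.sense dir=north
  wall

% maze.sense dir=west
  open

% stack.push x=west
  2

% maze.move dir=west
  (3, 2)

% maze.sense dir=north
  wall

% maze.sense dir=south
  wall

% maze.sense dir=west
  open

% stack.push x=west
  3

% maze.move dir=west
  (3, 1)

% maze.sense dir=north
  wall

% maze.sense dir=south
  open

% stack.push x=south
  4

% maze.move dir=south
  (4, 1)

% maze.sense dir=south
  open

% stack.push x=south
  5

% maze.move dir=south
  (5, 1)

% maze.sense dir=south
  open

% stack.push x=south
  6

% maze.move dir=south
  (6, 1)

% maze.sense dir=south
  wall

% maze.sense dir=west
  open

% stack.push x=west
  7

% maze.move dir=west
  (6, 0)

% maze.sense dir=north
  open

% stack.push x=north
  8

% maze.move dir=north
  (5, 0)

% maze.sense dir=north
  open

% stack.push x=north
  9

% maze.move dir=north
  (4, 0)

% maze.sense dir=north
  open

% stack.push x=north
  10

% maze.move dir=north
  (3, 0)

% maze.sense dir=north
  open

% stack.push x=north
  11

% maze.move dir=north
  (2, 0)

% maze.sense dir=north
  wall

% stack.pop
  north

% maze.move dir=south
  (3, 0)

% stack.pop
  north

% maze.move dir=south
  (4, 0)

% stack.pop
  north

% maze.move dir=south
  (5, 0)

% stack.pop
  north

% maze.move dir=south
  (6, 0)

% maze.sense dir=south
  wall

% stack.pop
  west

% maze.move dir=east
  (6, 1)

% maze.sense dir=east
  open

% stack.push x=east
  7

% maze.move dir=east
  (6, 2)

% maze.sense dir=north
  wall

% maze.sense dir=south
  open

% stack.push x=south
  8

% maze.move dir=south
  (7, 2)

% maze.sense dir=east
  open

% stack.push x=east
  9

% maze.move dir=east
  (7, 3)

% maze.sense dir=north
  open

% stack.push x=north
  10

% maze.move dir=north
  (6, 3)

% maze.sense dir=north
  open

% stack.push x=north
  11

% maze.move dir=north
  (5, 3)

% maze.sense dir=east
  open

% stack.push x=east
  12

% maze.move dir=east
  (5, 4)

% maze.sense dir=north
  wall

% maze.sense dir=south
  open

% stack.push x=south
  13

% maze.move dir=south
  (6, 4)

% maze.sense dir=south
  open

% stack.push x=south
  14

% maze.move dir=south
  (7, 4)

% maze.sense dir=east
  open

% stack.push x=east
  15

% maze.move dir=east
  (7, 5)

% maze.sense dir=north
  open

% stack.push x=north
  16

% maze.move dir=north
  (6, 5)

% maze.sense dir=north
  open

% stack.push x=north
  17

% maze.move dir=north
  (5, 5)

% maze.sense dir=north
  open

% stack.push x=north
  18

% maze.move dir=north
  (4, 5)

% maze.sense dir=north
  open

% stack.push x=north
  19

% maze.move dir=north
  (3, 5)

% maze.sense dir=north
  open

% stack.push x=north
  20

% maze.move dir=north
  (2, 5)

% maze.sense dir=north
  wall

% maze.sense dir=west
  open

% stack.push x=west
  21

% maze.move dir=west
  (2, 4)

% maze.sense dir=north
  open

% stack.push x=north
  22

% maze.move dir=north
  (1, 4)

% maze.sense dir=north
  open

% stack.push x=north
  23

% maze.move dir=north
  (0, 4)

% maze.sense dir=west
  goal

% maze.move dir=west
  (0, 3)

Answer: (0, 3)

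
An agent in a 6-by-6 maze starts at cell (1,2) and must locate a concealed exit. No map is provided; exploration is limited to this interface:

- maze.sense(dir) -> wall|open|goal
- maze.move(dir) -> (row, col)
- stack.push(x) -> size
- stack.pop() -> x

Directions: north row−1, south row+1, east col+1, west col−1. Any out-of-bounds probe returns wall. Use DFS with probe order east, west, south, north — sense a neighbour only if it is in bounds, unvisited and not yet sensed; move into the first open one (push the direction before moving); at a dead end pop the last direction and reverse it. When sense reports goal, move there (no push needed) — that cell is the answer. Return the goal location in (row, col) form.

-> sense(dir='east')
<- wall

-> sense(dir='west')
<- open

-> push(x='west')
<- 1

-> move(dir='west')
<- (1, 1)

-> sense(dir='west')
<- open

-> push(x='west')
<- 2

-> move(dir='west')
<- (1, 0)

-> sense(dir='south')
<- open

-> push(x='south')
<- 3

-> move(dir='south')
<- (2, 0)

-> sense(dir='east')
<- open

-> push(x='east')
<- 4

-> move(dir='east')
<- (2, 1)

-> sense(dir='east')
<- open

-> push(x='east')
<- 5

-> move(dir='east')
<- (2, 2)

-> sense(dir='east')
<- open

-> push(x='east')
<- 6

-> move(dir='east')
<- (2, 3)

-> sense(dir='east')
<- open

-> push(x='east')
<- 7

-> move(dir='east')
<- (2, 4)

-> sense(dir='east')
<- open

-> push(x='east')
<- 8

-> move(dir='east')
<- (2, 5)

-> sense(dir='south')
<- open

-> push(x='south')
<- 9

-> move(dir='south')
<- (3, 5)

-> sense(dir='west')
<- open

-> push(x='west')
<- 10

-> move(dir='west')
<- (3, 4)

-> sense(dir='west')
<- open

-> push(x='west')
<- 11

-> move(dir='west')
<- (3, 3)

-> sense(dir='west')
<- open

-> push(x='west')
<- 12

-> move(dir='west')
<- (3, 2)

-> sense(dir='west')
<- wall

-> sense(dir='south')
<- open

-> push(x='south')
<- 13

-> move(dir='south')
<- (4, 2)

-> sense(dir='east')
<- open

-> push(x='east')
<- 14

-> move(dir='east')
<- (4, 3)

-> sense(dir='east')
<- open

-> push(x='east')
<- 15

-> move(dir='east')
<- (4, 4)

-> sense(dir='east')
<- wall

-> sense(dir='south')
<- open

-> push(x='south')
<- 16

-> move(dir='south')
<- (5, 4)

-> sense(dir='east')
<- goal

-> move(dir='east')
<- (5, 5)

Answer: (5, 5)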